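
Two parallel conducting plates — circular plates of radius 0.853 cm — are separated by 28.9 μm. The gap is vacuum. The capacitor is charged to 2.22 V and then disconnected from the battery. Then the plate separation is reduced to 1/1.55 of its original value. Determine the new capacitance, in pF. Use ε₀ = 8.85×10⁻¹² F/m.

A = π(0.853 cm)² = 2.29×10⁻⁴ m².
Initially C₁ = ε₀A/d = 8.85×10⁻¹² × 2.29×10⁻⁴ / 2.89×10⁻⁵ = 7.00×10⁻¹¹ F.
C = ε₀A/d scales as 1/d, so C₂/C₁ = d₁/d₂ = 1.55.
C₂ = 1.55 × 7.00×10⁻¹¹ = 1.08×10⁻¹⁰ F.

108 pF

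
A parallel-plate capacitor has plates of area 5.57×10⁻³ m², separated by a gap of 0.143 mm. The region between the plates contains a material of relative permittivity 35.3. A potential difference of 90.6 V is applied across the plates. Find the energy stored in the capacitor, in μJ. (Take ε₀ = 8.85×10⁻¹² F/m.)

C = κε₀A/d = 35.3 × 8.85×10⁻¹² × 5.57×10⁻³ / 1.43×10⁻⁴ = 1.22×10⁻⁸ F.
U = ½CV² = ½ × 1.22×10⁻⁸ × (90.6)² = 4.99×10⁻⁵ J.

49.9 μJ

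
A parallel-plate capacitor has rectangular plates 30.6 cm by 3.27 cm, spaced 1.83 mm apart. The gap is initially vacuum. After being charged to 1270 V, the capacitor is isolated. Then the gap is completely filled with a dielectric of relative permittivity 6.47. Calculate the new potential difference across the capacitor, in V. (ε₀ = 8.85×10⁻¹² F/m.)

A = 30.6 × 3.27 cm² = 1.00×10⁻² m².
Initially C₁ = ε₀A/d = 8.85×10⁻¹² × 1.00×10⁻² / 1.83×10⁻³ = 4.84×10⁻¹¹ F.
V₁ = 1.27×10³ V.
Isolated ⇒ Q is held fixed. C₂ = 6.47 C₁ and V = Q/C, so V₂/V₁ = C₁/C₂ = 0.155.
V₂ = 0.155 × 1.27×10³ = 1.96×10² V.

V ≈ 196 V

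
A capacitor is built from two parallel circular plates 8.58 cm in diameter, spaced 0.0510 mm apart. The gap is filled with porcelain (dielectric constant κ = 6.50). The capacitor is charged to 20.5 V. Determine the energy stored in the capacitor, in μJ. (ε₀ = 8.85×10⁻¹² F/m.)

A = π(8.58/2 cm)² = 5.78×10⁻³ m².
C = κε₀A/d = 6.50 × 8.85×10⁻¹² × 5.78×10⁻³ / 5.10×10⁻⁵ = 6.52×10⁻⁹ F.
U = ½CV² = ½ × 6.52×10⁻⁹ × (20.5)² = 1.37×10⁻⁶ J.

1.37 μJ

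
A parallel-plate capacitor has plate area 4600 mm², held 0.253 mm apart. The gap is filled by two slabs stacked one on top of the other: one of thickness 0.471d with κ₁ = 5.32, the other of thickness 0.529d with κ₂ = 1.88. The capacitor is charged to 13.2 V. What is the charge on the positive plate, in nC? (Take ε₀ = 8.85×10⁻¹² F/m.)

Q ≈ 5.74 nC

A = 4600 mm² = 4.60×10⁻³ m².
Stacked slabs ⇒ two capacitors in series, each with the full plate area.
C₁ = κ₁ε₀A/d₁ = 5.32 × 8.85×10⁻¹² × 4.60×10⁻³ / 1.19×10⁻⁴ = 1.82×10⁻⁹ F.
C₂ = κ₂ε₀A/d₂ = 1.88 × 8.85×10⁻¹² × 4.60×10⁻³ / 1.34×10⁻⁴ = 5.72×10⁻¹⁰ F.
C = (1/C₁ + 1/C₂)⁻¹ = 4.35×10⁻¹⁰ F.
Q = CV = 4.35×10⁻¹⁰ × 13.2 = 5.74×10⁻⁹ C.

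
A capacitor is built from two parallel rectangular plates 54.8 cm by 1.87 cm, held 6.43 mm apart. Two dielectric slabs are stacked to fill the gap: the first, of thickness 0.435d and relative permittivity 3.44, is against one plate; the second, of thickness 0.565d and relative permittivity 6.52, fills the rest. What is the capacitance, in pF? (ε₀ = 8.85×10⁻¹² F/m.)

A = 54.8 × 1.87 cm² = 1.02×10⁻² m².
Stacked slabs ⇒ two capacitors in series, each with the full plate area.
C₁ = κ₁ε₀A/d₁ = 3.44 × 8.85×10⁻¹² × 1.02×10⁻² / 2.80×10⁻³ = 1.12×10⁻¹⁰ F.
C₂ = κ₂ε₀A/d₂ = 6.52 × 8.85×10⁻¹² × 1.02×10⁻² / 3.63×10⁻³ = 1.63×10⁻¹⁰ F.
C = (1/C₁ + 1/C₂)⁻¹ = 6.62×10⁻¹¹ F.

66.2 pF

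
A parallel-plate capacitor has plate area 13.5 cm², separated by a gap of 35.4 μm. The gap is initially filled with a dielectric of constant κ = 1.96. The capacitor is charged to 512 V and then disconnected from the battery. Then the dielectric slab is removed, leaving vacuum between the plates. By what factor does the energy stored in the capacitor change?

Isolated ⇒ Q is held fixed.
C₂ = 0.510 C₁ and U = Q²/(2C), so U₂/U₁ = C₁/C₂ = 1.96.

1.96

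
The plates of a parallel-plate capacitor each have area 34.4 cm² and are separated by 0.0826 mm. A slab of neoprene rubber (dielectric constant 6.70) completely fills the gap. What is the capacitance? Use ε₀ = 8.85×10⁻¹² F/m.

A = 34.4 cm² = 3.44×10⁻³ m².
C = κε₀A/d = 6.70 × 8.85×10⁻¹² × 3.44×10⁻³ / 8.26×10⁻⁵ = 2.47×10⁻⁹ F.

C ≈ 2.47 nF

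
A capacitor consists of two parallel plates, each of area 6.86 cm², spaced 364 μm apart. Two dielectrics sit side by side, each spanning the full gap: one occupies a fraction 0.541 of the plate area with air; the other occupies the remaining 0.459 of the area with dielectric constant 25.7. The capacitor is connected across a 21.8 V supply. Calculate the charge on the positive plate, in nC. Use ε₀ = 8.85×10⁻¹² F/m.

A = 6.86 cm² = 6.86×10⁻⁴ m².
Side-by-side slabs ⇒ two capacitors in parallel, each spanning the full gap.
C₁ = κ₁ε₀A₁/d = 1.00 × 8.85×10⁻¹² × 3.71×10⁻⁴ / 3.64×10⁻⁴ = 9.02×10⁻¹² F.
C₂ = κ₂ε₀A₂/d = 25.7 × 8.85×10⁻¹² × 3.15×10⁻⁴ / 3.64×10⁻⁴ = 1.97×10⁻¹⁰ F.
C = C₁ + C₂ = 2.06×10⁻¹⁰ F.
Q = CV = 2.06×10⁻¹⁰ × 21.8 = 4.49×10⁻⁹ C.

4.49 nC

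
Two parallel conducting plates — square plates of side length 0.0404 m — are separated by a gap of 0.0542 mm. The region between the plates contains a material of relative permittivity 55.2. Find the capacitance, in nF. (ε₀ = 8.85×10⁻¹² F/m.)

14.7 nF

A = (0.0404 m)² = 1.63×10⁻³ m².
C = κε₀A/d = 55.2 × 8.85×10⁻¹² × 1.63×10⁻³ / 5.42×10⁻⁵ = 1.47×10⁻⁸ F.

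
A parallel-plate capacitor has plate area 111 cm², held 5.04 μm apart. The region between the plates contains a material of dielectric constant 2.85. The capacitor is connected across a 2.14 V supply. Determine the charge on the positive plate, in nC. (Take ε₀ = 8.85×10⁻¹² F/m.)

A = 111 cm² = 1.11×10⁻² m².
C = κε₀A/d = 2.85 × 8.85×10⁻¹² × 1.11×10⁻² / 5.04×10⁻⁶ = 5.55×10⁻⁸ F.
Q = CV = 5.55×10⁻⁸ × 2.14 = 1.19×10⁻⁷ C.

Q ≈ 119 nC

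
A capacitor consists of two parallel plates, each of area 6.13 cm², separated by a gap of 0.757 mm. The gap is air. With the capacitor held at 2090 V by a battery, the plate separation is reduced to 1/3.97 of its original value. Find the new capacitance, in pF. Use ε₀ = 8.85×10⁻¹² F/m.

A = 6.13 cm² = 6.13×10⁻⁴ m².
Initially C₁ = ε₀A/d = 8.85×10⁻¹² × 6.13×10⁻⁴ / 7.57×10⁻⁴ = 7.17×10⁻¹² F.
C = ε₀A/d scales as 1/d, so C₂/C₁ = d₁/d₂ = 3.97.
C₂ = 3.97 × 7.17×10⁻¹² = 2.85×10⁻¹¹ F.

C ≈ 28.5 pF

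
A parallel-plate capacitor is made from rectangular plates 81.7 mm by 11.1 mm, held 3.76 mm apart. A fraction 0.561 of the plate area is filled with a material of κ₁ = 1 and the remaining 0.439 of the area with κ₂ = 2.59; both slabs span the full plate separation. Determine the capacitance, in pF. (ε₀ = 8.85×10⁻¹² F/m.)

A = 81.7 × 11.1 mm² = 9.07×10⁻⁴ m².
Side-by-side slabs ⇒ two capacitors in parallel, each spanning the full gap.
C₁ = κ₁ε₀A₁/d = 1.00 × 8.85×10⁻¹² × 5.09×10⁻⁴ / 3.76×10⁻³ = 1.20×10⁻¹² F.
C₂ = κ₂ε₀A₂/d = 2.59 × 8.85×10⁻¹² × 3.98×10⁻⁴ / 3.76×10⁻³ = 2.43×10⁻¹² F.
C = C₁ + C₂ = 3.62×10⁻¹² F.

3.62 pF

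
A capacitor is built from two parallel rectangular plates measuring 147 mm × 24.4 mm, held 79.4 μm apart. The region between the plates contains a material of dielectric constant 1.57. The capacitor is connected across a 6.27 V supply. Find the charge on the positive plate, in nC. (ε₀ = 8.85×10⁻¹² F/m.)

Q ≈ 3.94 nC

A = 147 × 24.4 mm² = 3.59×10⁻³ m².
C = κε₀A/d = 1.57 × 8.85×10⁻¹² × 3.59×10⁻³ / 7.94×10⁻⁵ = 6.28×10⁻¹⁰ F.
Q = CV = 6.28×10⁻¹⁰ × 6.27 = 3.94×10⁻⁹ C.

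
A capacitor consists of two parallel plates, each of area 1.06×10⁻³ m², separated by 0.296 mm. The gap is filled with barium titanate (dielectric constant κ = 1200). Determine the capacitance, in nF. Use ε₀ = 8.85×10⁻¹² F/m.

C = κε₀A/d = 1200 × 8.85×10⁻¹² × 1.06×10⁻³ / 2.96×10⁻⁴ = 3.80×10⁻⁸ F.

38.0 nF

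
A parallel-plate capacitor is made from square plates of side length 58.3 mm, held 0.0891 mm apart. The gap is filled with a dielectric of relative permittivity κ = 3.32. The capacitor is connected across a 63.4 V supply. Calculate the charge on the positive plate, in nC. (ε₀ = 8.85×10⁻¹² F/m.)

A = (58.3 mm)² = 3.40×10⁻³ m².
C = κε₀A/d = 3.32 × 8.85×10⁻¹² × 3.40×10⁻³ / 8.91×10⁻⁵ = 1.12×10⁻⁹ F.
Q = CV = 1.12×10⁻⁹ × 63.4 = 7.11×10⁻⁸ C.

71.1 nC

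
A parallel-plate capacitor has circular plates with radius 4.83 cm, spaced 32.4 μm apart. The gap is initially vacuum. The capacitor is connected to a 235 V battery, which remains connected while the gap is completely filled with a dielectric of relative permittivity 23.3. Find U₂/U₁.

23.3

Battery connected ⇒ V is held fixed.
C₂ = 23.3 C₁ and U = ½CV², so U₂/U₁ = C₂/C₁ = 23.3.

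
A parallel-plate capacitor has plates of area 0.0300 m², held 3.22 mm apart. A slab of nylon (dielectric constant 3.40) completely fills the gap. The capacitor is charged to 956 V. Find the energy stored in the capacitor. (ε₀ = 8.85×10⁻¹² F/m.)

128 μJ

C = κε₀A/d = 3.40 × 8.85×10⁻¹² × 3.00×10⁻² / 3.22×10⁻³ = 2.80×10⁻¹⁰ F.
U = ½CV² = ½ × 2.80×10⁻¹⁰ × (956)² = 1.28×10⁻⁴ J.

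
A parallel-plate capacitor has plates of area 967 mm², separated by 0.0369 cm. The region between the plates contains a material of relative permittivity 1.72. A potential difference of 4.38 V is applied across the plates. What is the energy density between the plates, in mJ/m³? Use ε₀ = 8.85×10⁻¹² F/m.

u ≈ 1.07 mJ/m³

E = V/d = 4.38 / 3.69×10⁻⁴ = 1.19×10⁴ V/m.
u = ½κε₀E² = ½ × 1.72 × 8.85×10⁻¹² × (1.19×10⁴)² = 1.07×10⁻³ J/m³.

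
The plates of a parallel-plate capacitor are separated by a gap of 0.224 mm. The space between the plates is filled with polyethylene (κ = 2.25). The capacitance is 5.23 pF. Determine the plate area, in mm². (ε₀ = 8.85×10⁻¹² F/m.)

58.8 mm²

A = Cd/(κε₀) = 5.23×10⁻¹² × 2.24×10⁻⁴ / (2.25 × 8.85×10⁻¹²) = 5.88×10⁻⁵ m².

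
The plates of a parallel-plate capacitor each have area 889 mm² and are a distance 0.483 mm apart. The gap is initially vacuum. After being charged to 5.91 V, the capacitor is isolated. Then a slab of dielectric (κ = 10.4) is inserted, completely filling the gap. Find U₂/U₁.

U₂/U₁ ≈ 0.0962

Isolated ⇒ Q is held fixed.
C₂ = 10.4 C₁ and U = Q²/(2C), so U₂/U₁ = C₁/C₂ = 0.0962.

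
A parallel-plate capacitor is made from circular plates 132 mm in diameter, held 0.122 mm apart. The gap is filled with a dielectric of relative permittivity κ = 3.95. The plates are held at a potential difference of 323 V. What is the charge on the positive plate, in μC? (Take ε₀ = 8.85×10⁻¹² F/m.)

A = π(132/2 mm)² = 1.37×10⁻² m².
C = κε₀A/d = 3.95 × 8.85×10⁻¹² × 1.37×10⁻² / 1.22×10⁻⁴ = 3.92×10⁻⁹ F.
Q = CV = 3.92×10⁻⁹ × 323 = 1.27×10⁻⁶ C.

Q ≈ 1.27 μC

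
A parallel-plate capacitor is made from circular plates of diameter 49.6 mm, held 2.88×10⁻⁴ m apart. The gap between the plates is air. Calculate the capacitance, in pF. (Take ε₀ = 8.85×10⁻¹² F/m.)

A = π(49.6/2 mm)² = 1.93×10⁻³ m².
C = ε₀A/d = 8.85×10⁻¹² × 1.93×10⁻³ / 2.88×10⁻⁴ = 5.94×10⁻¹¹ F.

C ≈ 59.4 pF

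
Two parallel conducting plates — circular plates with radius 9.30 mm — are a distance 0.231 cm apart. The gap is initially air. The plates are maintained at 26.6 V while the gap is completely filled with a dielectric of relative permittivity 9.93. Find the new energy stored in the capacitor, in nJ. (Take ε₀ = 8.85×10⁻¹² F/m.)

3.66 nJ

A = π(9.30 mm)² = 2.72×10⁻⁴ m².
Initially C₁ = ε₀A/d = 8.85×10⁻¹² × 2.72×10⁻⁴ / 2.31×10⁻³ = 1.04×10⁻¹² F.
U₁ = 3.68×10⁻¹⁰ J.
Battery connected ⇒ V is held fixed. C₂ = 9.93 C₁ and U = ½CV², so U₂/U₁ = C₂/C₁ = 9.93.
U₂ = 9.93 × 3.68×10⁻¹⁰ = 3.66×10⁻⁹ J.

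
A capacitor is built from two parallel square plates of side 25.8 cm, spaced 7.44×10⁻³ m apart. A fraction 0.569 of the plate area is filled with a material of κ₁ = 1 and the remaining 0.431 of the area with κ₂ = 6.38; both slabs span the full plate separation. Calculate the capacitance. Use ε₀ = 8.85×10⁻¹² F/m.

A = (25.8 cm)² = 6.66×10⁻² m².
Side-by-side slabs ⇒ two capacitors in parallel, each spanning the full gap.
C₁ = κ₁ε₀A₁/d = 1.00 × 8.85×10⁻¹² × 3.79×10⁻² / 7.44×10⁻³ = 4.51×10⁻¹¹ F.
C₂ = κ₂ε₀A₂/d = 6.38 × 8.85×10⁻¹² × 2.87×10⁻² / 7.44×10⁻³ = 2.18×10⁻¹⁰ F.
C = C₁ + C₂ = 2.63×10⁻¹⁰ F.

263 pF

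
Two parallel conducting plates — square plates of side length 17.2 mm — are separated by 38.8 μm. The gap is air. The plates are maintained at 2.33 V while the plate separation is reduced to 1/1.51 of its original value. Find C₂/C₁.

C = ε₀A/d scales as 1/d, so C₂/C₁ = d₁/d₂ = 1.51.

1.51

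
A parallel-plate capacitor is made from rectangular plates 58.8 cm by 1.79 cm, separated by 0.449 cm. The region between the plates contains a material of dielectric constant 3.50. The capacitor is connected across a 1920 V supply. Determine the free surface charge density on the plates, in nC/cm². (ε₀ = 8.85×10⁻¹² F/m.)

A = 58.8 × 1.79 cm² = 1.05×10⁻² m².
C = κε₀A/d = 3.50 × 8.85×10⁻¹² × 1.05×10⁻² / 4.49×10⁻³ = 7.26×10⁻¹¹ F.
σ = Q/A = CV/A = 7.26×10⁻¹¹ × 1920 / 1.05×10⁻² = 1.32×10⁻⁵ C/m².

1.32 nC/cm²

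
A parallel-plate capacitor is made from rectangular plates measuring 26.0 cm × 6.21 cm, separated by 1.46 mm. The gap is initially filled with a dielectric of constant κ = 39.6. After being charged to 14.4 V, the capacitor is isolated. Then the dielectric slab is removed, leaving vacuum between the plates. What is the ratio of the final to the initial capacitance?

C₂/C₁ ≈ 0.0253

C = κε₀A/d scales with κ, so C₂/C₁ = 1/κ = 1/39.6 = 0.0253.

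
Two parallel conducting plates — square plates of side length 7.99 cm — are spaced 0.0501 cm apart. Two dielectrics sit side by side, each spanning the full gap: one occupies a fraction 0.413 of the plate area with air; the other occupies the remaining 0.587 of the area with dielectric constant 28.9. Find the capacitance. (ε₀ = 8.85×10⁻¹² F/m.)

C ≈ 1.96 nF

A = (7.99 cm)² = 6.38×10⁻³ m².
Side-by-side slabs ⇒ two capacitors in parallel, each spanning the full gap.
C₁ = κ₁ε₀A₁/d = 1.00 × 8.85×10⁻¹² × 2.64×10⁻³ / 5.01×10⁻⁴ = 4.66×10⁻¹¹ F.
C₂ = κ₂ε₀A₂/d = 28.9 × 8.85×10⁻¹² × 3.75×10⁻³ / 5.01×10⁻⁴ = 1.91×10⁻⁹ F.
C = C₁ + C₂ = 1.96×10⁻⁹ F.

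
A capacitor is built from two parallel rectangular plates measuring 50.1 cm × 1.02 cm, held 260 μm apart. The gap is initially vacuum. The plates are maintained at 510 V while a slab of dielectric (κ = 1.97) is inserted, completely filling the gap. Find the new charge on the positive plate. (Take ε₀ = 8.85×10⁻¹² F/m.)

A = 50.1 × 1.02 cm² = 5.11×10⁻³ m².
Initially C₁ = ε₀A/d = 8.85×10⁻¹² × 5.11×10⁻³ / 2.60×10⁻⁴ = 1.74×10⁻¹⁰ F.
Q₁ = 8.87×10⁻⁸ C.
Battery connected ⇒ V is held fixed. C₂ = 1.97 C₁ and Q = CV, so Q₂/Q₁ = C₂/C₁ = 1.97.
Q₂ = 1.97 × 8.87×10⁻⁸ = 1.75×10⁻⁷ C.

175 nC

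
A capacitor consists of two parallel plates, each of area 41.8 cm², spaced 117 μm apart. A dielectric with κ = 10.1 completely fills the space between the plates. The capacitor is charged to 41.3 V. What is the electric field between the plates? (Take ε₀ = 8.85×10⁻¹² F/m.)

E ≈ 353 kV/m

E = V/d = 41.3 / 1.17×10⁻⁴ = 3.53×10⁵ V/m.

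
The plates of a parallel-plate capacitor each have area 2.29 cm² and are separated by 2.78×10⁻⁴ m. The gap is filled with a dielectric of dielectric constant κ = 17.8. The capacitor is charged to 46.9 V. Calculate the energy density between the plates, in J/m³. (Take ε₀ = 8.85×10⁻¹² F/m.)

E = V/d = 46.9 / 2.78×10⁻⁴ = 1.69×10⁵ V/m.
u = ½κε₀E² = ½ × 17.8 × 8.85×10⁻¹² × (1.69×10⁵)² = 2.24 J/m³.

u ≈ 2.24 J/m³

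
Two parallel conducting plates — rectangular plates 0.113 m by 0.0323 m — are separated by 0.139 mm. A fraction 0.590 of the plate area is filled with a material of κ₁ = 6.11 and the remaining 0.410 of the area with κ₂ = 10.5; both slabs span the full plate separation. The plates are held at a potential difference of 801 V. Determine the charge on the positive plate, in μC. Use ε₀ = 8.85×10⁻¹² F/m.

A = 0.113 × 0.0323 m² = 3.65×10⁻³ m².
Side-by-side slabs ⇒ two capacitors in parallel, each spanning the full gap.
C₁ = κ₁ε₀A₁/d = 6.11 × 8.85×10⁻¹² × 2.15×10⁻³ / 1.39×10⁻⁴ = 8.38×10⁻¹⁰ F.
C₂ = κ₂ε₀A₂/d = 10.5 × 8.85×10⁻¹² × 1.50×10⁻³ / 1.39×10⁻⁴ = 1.00×10⁻⁹ F.
C = C₁ + C₂ = 1.84×10⁻⁹ F.
Q = CV = 1.84×10⁻⁹ × 801 = 1.47×10⁻⁶ C.

1.47 μC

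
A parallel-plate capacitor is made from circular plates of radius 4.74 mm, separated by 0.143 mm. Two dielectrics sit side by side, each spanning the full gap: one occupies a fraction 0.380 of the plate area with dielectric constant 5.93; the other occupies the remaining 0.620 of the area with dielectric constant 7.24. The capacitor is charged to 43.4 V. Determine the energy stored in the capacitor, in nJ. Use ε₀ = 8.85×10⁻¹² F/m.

27.7 nJ

A = π(4.74 mm)² = 7.06×10⁻⁵ m².
Side-by-side slabs ⇒ two capacitors in parallel, each spanning the full gap.
C₁ = κ₁ε₀A₁/d = 5.93 × 8.85×10⁻¹² × 2.68×10⁻⁵ / 1.43×10⁻⁴ = 9.84×10⁻¹² F.
C₂ = κ₂ε₀A₂/d = 7.24 × 8.85×10⁻¹² × 4.38×10⁻⁵ / 1.43×10⁻⁴ = 1.96×10⁻¹¹ F.
C = C₁ + C₂ = 2.95×10⁻¹¹ F.
U = ½CV² = ½ × 2.95×10⁻¹¹ × (43.4)² = 2.77×10⁻⁸ J.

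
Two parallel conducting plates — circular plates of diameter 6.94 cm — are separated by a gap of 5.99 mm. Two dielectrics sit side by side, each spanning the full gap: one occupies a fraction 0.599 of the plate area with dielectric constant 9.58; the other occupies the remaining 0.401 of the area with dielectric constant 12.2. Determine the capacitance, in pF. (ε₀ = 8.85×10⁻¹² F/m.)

A = π(6.94/2 cm)² = 3.78×10⁻³ m².
Side-by-side slabs ⇒ two capacitors in parallel, each spanning the full gap.
C₁ = κ₁ε₀A₁/d = 9.58 × 8.85×10⁻¹² × 2.27×10⁻³ / 5.99×10⁻³ = 3.21×10⁻¹¹ F.
C₂ = κ₂ε₀A₂/d = 12.2 × 8.85×10⁻¹² × 1.52×10⁻³ / 5.99×10⁻³ = 2.73×10⁻¹¹ F.
C = C₁ + C₂ = 5.94×10⁻¹¹ F.

C ≈ 59.4 pF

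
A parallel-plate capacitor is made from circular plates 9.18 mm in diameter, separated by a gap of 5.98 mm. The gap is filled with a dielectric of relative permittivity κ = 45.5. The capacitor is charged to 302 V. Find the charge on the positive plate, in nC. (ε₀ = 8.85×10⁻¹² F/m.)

Q ≈ 1.35 nC

A = π(9.18/2 mm)² = 6.62×10⁻⁵ m².
C = κε₀A/d = 45.5 × 8.85×10⁻¹² × 6.62×10⁻⁵ / 5.98×10⁻³ = 4.46×10⁻¹² F.
Q = CV = 4.46×10⁻¹² × 302 = 1.35×10⁻⁹ C.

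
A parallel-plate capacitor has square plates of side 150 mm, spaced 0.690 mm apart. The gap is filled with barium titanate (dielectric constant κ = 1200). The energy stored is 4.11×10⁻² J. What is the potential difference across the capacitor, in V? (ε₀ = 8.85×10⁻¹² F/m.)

A = (150 mm)² = 2.25×10⁻² m².
C = κε₀A/d = 1200 × 8.85×10⁻¹² × 2.25×10⁻² / 6.90×10⁻⁴ = 3.46×10⁻⁷ F.
V = √(2U/C) = √(2 × 4.11×10⁻² / 3.46×10⁻⁷) = 4.87×10² V.

487 V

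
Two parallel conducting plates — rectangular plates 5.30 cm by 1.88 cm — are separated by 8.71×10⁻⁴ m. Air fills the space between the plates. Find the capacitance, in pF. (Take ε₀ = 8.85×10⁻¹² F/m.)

A = 5.30 × 1.88 cm² = 9.96×10⁻⁴ m².
C = ε₀A/d = 8.85×10⁻¹² × 9.96×10⁻⁴ / 8.71×10⁻⁴ = 1.01×10⁻¹¹ F.

C ≈ 10.1 pF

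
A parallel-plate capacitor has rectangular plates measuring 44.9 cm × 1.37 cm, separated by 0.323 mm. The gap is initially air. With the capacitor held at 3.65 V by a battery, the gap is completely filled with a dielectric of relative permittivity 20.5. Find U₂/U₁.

Battery connected ⇒ V is held fixed.
C₂ = 20.5 C₁ and U = ½CV², so U₂/U₁ = C₂/C₁ = 20.5.

U₂/U₁ ≈ 20.5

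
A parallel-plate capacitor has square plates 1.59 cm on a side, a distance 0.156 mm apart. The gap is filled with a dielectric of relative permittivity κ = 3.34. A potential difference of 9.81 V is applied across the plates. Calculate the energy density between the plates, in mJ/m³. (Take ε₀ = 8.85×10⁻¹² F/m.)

u ≈ 58.4 mJ/m³

E = V/d = 9.81 / 1.56×10⁻⁴ = 6.29×10⁴ V/m.
u = ½κε₀E² = ½ × 3.34 × 8.85×10⁻¹² × (6.29×10⁴)² = 5.84×10⁻² J/m³.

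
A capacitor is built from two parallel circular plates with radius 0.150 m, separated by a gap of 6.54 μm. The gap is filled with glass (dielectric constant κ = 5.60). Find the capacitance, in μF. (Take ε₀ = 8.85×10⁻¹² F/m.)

A = π(0.150 m)² = 7.07×10⁻² m².
C = κε₀A/d = 5.60 × 8.85×10⁻¹² × 7.07×10⁻² / 6.54×10⁻⁶ = 5.36×10⁻⁷ F.

C ≈ 0.536 μF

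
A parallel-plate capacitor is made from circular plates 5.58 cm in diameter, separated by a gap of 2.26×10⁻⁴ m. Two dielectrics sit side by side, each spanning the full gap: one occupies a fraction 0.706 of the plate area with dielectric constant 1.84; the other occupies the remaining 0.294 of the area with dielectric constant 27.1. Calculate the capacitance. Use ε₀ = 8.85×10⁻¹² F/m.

C ≈ 0.887 nF

A = π(5.58/2 cm)² = 2.45×10⁻³ m².
Side-by-side slabs ⇒ two capacitors in parallel, each spanning the full gap.
C₁ = κ₁ε₀A₁/d = 1.84 × 8.85×10⁻¹² × 1.73×10⁻³ / 2.26×10⁻⁴ = 1.24×10⁻¹⁰ F.
C₂ = κ₂ε₀A₂/d = 27.1 × 8.85×10⁻¹² × 7.19×10⁻⁴ / 2.26×10⁻⁴ = 7.63×10⁻¹⁰ F.
C = C₁ + C₂ = 8.87×10⁻¹⁰ F.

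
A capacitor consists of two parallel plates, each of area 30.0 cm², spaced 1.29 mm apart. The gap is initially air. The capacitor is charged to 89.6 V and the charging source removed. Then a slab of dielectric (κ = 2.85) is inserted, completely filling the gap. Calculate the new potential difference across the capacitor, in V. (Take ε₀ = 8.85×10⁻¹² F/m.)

31.4 V

A = 30.0 cm² = 3.00×10⁻³ m².
Initially C₁ = ε₀A/d = 8.85×10⁻¹² × 3.00×10⁻³ / 1.29×10⁻³ = 2.06×10⁻¹¹ F.
V₁ = 89.6 V.
Isolated ⇒ Q is held fixed. C₂ = 2.85 C₁ and V = Q/C, so V₂/V₁ = C₁/C₂ = 0.351.
V₂ = 0.351 × 89.6 = 31.4 V.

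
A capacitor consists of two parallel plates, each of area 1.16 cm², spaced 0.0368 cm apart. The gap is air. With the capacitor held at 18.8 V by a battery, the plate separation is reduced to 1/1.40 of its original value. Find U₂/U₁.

Battery connected ⇒ V is held fixed.
C₂ = 1.40 C₁ and U = ½CV², so U₂/U₁ = C₂/C₁ = 1.40.

U₂/U₁ ≈ 1.40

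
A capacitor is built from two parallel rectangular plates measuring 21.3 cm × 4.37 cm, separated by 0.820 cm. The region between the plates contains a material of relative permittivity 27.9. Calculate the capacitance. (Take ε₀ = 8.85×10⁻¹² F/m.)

C ≈ 280 pF

A = 21.3 × 4.37 cm² = 9.31×10⁻³ m².
C = κε₀A/d = 27.9 × 8.85×10⁻¹² × 9.31×10⁻³ / 8.20×10⁻³ = 2.80×10⁻¹⁰ F.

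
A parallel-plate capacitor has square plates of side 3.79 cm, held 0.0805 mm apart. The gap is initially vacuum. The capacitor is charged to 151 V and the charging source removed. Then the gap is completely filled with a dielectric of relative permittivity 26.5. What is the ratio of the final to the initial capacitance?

26.5

C = κε₀A/d scales with κ, so C₂/C₁ = κ = 26.5.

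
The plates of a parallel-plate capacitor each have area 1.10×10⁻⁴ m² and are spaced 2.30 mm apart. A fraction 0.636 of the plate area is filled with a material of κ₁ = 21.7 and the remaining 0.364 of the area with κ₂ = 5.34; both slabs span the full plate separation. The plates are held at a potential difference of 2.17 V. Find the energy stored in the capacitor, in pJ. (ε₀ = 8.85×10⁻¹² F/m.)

15.7 pJ

Side-by-side slabs ⇒ two capacitors in parallel, each spanning the full gap.
C₁ = κ₁ε₀A₁/d = 21.7 × 8.85×10⁻¹² × 7.00×10⁻⁵ / 2.30×10⁻³ = 5.84×10⁻¹² F.
C₂ = κ₂ε₀A₂/d = 5.34 × 8.85×10⁻¹² × 4.00×10⁻⁵ / 2.30×10⁻³ = 8.23×10⁻¹³ F.
C = C₁ + C₂ = 6.66×10⁻¹² F.
U = ½CV² = ½ × 6.66×10⁻¹² × (2.17)² = 1.57×10⁻¹¹ J.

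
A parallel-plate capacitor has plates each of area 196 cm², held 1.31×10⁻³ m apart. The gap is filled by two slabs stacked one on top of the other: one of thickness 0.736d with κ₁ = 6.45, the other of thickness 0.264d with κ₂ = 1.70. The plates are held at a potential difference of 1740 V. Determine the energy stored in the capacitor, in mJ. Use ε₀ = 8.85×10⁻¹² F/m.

U ≈ 0.744 mJ

A = 196 cm² = 1.96×10⁻² m².
Stacked slabs ⇒ two capacitors in series, each with the full plate area.
C₁ = κ₁ε₀A/d₁ = 6.45 × 8.85×10⁻¹² × 1.96×10⁻² / 9.64×10⁻⁴ = 1.16×10⁻⁹ F.
C₂ = κ₂ε₀A/d₂ = 1.70 × 8.85×10⁻¹² × 1.96×10⁻² / 3.46×10⁻⁴ = 8.53×10⁻¹⁰ F.
C = (1/C₁ + 1/C₂)⁻¹ = 4.92×10⁻¹⁰ F.
U = ½CV² = ½ × 4.92×10⁻¹⁰ × (1740)² = 7.44×10⁻⁴ J.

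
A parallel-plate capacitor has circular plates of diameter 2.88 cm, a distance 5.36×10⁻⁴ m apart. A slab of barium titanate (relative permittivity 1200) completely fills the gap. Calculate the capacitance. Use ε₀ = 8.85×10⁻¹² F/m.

C ≈ 12.9 nF

A = π(2.88/2 cm)² = 6.51×10⁻⁴ m².
C = κε₀A/d = 1200 × 8.85×10⁻¹² × 6.51×10⁻⁴ / 5.36×10⁻⁴ = 1.29×10⁻⁸ F.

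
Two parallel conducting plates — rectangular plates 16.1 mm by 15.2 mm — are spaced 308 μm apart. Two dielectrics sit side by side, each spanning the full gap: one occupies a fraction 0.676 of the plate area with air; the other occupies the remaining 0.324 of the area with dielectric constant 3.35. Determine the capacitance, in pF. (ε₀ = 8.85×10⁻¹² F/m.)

12.4 pF

A = 16.1 × 15.2 mm² = 2.45×10⁻⁴ m².
Side-by-side slabs ⇒ two capacitors in parallel, each spanning the full gap.
C₁ = κ₁ε₀A₁/d = 1.00 × 8.85×10⁻¹² × 1.65×10⁻⁴ / 3.08×10⁻⁴ = 4.75×10⁻¹² F.
C₂ = κ₂ε₀A₂/d = 3.35 × 8.85×10⁻¹² × 7.93×10⁻⁵ / 3.08×10⁻⁴ = 7.63×10⁻¹² F.
C = C₁ + C₂ = 1.24×10⁻¹¹ F.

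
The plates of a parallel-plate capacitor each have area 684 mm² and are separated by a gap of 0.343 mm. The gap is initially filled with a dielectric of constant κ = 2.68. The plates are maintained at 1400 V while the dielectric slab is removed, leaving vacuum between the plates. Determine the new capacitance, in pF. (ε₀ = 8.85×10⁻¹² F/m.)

A = 684 mm² = 6.84×10⁻⁴ m².
Initially C₁ = κε₀A/d = 2.68 × 8.85×10⁻¹² × 6.84×10⁻⁴ / 3.43×10⁻⁴ = 4.73×10⁻¹¹ F.
C = κε₀A/d scales with κ, so C₂/C₁ = 1/κ = 1/2.68 = 0.373.
C₂ = 0.373 × 4.73×10⁻¹¹ = 1.76×10⁻¹¹ F.

17.6 pF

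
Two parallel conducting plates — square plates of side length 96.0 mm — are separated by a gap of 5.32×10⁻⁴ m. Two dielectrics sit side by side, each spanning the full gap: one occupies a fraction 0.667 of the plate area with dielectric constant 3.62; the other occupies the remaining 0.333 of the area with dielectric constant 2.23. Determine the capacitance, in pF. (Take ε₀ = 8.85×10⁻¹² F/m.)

C ≈ 484 pF

A = (96.0 mm)² = 9.22×10⁻³ m².
Side-by-side slabs ⇒ two capacitors in parallel, each spanning the full gap.
C₁ = κ₁ε₀A₁/d = 3.62 × 8.85×10⁻¹² × 6.15×10⁻³ / 5.32×10⁻⁴ = 3.70×10⁻¹⁰ F.
C₂ = κ₂ε₀A₂/d = 2.23 × 8.85×10⁻¹² × 3.07×10⁻³ / 5.32×10⁻⁴ = 1.14×10⁻¹⁰ F.
C = C₁ + C₂ = 4.84×10⁻¹⁰ F.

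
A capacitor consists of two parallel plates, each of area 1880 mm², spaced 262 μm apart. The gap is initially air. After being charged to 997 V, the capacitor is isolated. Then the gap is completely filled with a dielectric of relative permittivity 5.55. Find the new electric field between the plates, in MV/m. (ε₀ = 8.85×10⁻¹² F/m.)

A = 1880 mm² = 1.88×10⁻³ m².
Initially C₁ = ε₀A/d = 8.85×10⁻¹² × 1.88×10⁻³ / 2.62×10⁻⁴ = 6.35×10⁻¹¹ F.
E₁ = 3.81×10⁶ V/m.
Isolated ⇒ Q is held fixed. V₂ = Q/C₂ = V₁/5.55; E = V/d, so E₂/E₁ = (V₂/V₁)(d₁/d₂) = 0.180.
E₂ = 0.180 × 3.81×10⁶ = 6.86×10⁵ V/m.

0.686 MV/m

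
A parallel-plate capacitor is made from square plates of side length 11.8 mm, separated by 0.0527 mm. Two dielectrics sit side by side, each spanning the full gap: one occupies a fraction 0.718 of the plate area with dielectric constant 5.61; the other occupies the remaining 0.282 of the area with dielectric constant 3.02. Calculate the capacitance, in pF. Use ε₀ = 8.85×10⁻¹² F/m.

C ≈ 114 pF

A = (11.8 mm)² = 1.39×10⁻⁴ m².
Side-by-side slabs ⇒ two capacitors in parallel, each spanning the full gap.
C₁ = κ₁ε₀A₁/d = 5.61 × 8.85×10⁻¹² × 10.00×10⁻⁵ / 5.27×10⁻⁵ = 9.42×10⁻¹¹ F.
C₂ = κ₂ε₀A₂/d = 3.02 × 8.85×10⁻¹² × 3.93×10⁻⁵ / 5.27×10⁻⁵ = 1.99×10⁻¹¹ F.
C = C₁ + C₂ = 1.14×10⁻¹⁰ F.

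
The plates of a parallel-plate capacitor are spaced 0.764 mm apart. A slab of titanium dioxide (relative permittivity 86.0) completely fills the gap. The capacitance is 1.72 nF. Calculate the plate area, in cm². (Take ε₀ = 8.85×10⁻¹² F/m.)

A ≈ 17.3 cm²

A = Cd/(κε₀) = 1.72×10⁻⁹ × 7.64×10⁻⁴ / (86.0 × 8.85×10⁻¹²) = 1.73×10⁻³ m².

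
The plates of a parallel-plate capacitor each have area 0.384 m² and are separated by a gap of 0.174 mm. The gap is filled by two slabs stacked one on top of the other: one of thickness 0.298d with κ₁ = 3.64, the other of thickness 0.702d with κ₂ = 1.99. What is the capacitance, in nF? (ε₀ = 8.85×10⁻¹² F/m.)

Stacked slabs ⇒ two capacitors in series, each with the full plate area.
C₁ = κ₁ε₀A/d₁ = 3.64 × 8.85×10⁻¹² × 0.384 / 5.19×10⁻⁵ = 2.39×10⁻⁷ F.
C₂ = κ₂ε₀A/d₂ = 1.99 × 8.85×10⁻¹² × 0.384 / 1.22×10⁻⁴ = 5.54×10⁻⁸ F.
C = (1/C₁ + 1/C₂)⁻¹ = 4.49×10⁻⁸ F.

C ≈ 44.9 nF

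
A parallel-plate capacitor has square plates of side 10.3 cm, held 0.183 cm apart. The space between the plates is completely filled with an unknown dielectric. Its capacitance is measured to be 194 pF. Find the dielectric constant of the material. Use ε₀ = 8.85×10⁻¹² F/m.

A = (10.3 cm)² = 1.06×10⁻² m².
κ = Cd/(ε₀A) = 1.94×10⁻¹⁰ × 1.83×10⁻³ / (8.85×10⁻¹² × 1.06×10⁻²) = 3.78.

κ ≈ 3.78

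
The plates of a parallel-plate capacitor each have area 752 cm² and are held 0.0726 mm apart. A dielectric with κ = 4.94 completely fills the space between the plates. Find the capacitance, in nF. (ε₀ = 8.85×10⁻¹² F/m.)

A = 752 cm² = 7.52×10⁻² m².
C = κε₀A/d = 4.94 × 8.85×10⁻¹² × 7.52×10⁻² / 7.26×10⁻⁵ = 4.53×10⁻⁸ F.

C ≈ 45.3 nF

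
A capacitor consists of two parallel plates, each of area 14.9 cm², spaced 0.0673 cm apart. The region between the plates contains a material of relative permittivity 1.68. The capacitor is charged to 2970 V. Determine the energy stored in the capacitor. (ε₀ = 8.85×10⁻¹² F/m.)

A = 14.9 cm² = 1.49×10⁻³ m².
C = κε₀A/d = 1.68 × 8.85×10⁻¹² × 1.49×10⁻³ / 6.73×10⁻⁴ = 3.29×10⁻¹¹ F.
U = ½CV² = ½ × 3.29×10⁻¹¹ × (2970)² = 1.45×10⁻⁴ J.

U ≈ 145 μJ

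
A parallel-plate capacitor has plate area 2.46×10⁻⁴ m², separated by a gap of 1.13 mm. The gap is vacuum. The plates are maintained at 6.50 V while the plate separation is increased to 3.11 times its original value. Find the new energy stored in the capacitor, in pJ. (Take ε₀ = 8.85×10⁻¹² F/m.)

Initially C₁ = ε₀A/d = 8.85×10⁻¹² × 2.46×10⁻⁴ / 1.13×10⁻³ = 1.93×10⁻¹² F.
U₁ = 4.07×10⁻¹¹ J.
Battery connected ⇒ V is held fixed. C₂ = 0.322 C₁ and U = ½CV², so U₂/U₁ = C₂/C₁ = 0.322.
U₂ = 0.322 × 4.07×10⁻¹¹ = 1.31×10⁻¹¹ J.

13.1 pJ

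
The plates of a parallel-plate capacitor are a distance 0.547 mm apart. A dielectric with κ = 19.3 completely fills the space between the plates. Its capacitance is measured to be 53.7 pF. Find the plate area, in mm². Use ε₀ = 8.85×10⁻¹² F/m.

172 mm²

A = Cd/(κε₀) = 5.37×10⁻¹¹ × 5.47×10⁻⁴ / (19.3 × 8.85×10⁻¹²) = 1.72×10⁻⁴ m².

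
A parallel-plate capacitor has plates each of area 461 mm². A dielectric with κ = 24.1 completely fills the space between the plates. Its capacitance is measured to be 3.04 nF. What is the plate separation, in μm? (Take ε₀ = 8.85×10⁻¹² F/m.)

A = 461 mm² = 4.61×10⁻⁴ m².
d = κε₀A/C = 24.1 × 8.85×10⁻¹² × 4.61×10⁻⁴ / 3.04×10⁻⁹ = 3.23×10⁻⁵ m.

32.3 μm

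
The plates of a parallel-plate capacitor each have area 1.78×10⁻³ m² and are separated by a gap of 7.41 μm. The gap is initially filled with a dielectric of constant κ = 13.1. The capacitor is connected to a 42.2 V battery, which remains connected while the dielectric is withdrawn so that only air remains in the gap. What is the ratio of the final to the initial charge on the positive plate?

0.0763

Battery connected ⇒ V is held fixed.
C₂ = 0.0763 C₁ and Q = CV, so Q₂/Q₁ = C₂/C₁ = 0.0763.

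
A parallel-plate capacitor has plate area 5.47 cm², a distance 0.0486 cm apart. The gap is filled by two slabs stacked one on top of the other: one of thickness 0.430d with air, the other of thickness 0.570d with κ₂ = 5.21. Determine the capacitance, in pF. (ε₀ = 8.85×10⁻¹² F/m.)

C ≈ 18.5 pF

A = 5.47 cm² = 5.47×10⁻⁴ m².
Stacked slabs ⇒ two capacitors in series, each with the full plate area.
C₁ = κ₁ε₀A/d₁ = 1.00 × 8.85×10⁻¹² × 5.47×10⁻⁴ / 2.09×10⁻⁴ = 2.32×10⁻¹¹ F.
C₂ = κ₂ε₀A/d₂ = 5.21 × 8.85×10⁻¹² × 5.47×10⁻⁴ / 2.77×10⁻⁴ = 9.10×10⁻¹¹ F.
C = (1/C₁ + 1/C₂)⁻¹ = 1.85×10⁻¹¹ F.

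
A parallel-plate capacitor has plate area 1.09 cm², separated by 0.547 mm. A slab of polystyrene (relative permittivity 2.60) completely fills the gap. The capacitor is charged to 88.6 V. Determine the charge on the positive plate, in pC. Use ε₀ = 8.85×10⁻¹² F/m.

Q ≈ 406 pC

A = 1.09 cm² = 1.09×10⁻⁴ m².
C = κε₀A/d = 2.60 × 8.85×10⁻¹² × 1.09×10⁻⁴ / 5.47×10⁻⁴ = 4.59×10⁻¹² F.
Q = CV = 4.59×10⁻¹² × 88.6 = 4.06×10⁻¹⁰ C.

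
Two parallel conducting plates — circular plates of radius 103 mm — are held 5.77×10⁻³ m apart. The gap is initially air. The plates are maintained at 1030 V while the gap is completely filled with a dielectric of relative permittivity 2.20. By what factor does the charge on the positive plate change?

Battery connected ⇒ V is held fixed.
C₂ = 2.20 C₁ and Q = CV, so Q₂/Q₁ = C₂/C₁ = 2.20.

2.20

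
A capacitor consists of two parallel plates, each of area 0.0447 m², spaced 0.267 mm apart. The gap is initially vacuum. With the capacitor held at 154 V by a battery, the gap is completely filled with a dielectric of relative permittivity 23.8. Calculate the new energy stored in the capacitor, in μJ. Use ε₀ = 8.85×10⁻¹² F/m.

U ≈ 418 μJ

Initially C₁ = ε₀A/d = 8.85×10⁻¹² × 4.47×10⁻² / 2.67×10⁻⁴ = 1.48×10⁻⁹ F.
U₁ = 1.76×10⁻⁵ J.
Battery connected ⇒ V is held fixed. C₂ = 23.8 C₁ and U = ½CV², so U₂/U₁ = C₂/C₁ = 23.8.
U₂ = 23.8 × 1.76×10⁻⁵ = 4.18×10⁻⁴ J.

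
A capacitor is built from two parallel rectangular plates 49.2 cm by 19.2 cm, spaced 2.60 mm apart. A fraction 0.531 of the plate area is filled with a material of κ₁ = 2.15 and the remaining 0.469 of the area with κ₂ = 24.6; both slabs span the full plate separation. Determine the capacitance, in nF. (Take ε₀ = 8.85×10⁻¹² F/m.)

C ≈ 4.08 nF

A = 49.2 × 19.2 cm² = 9.45×10⁻² m².
Side-by-side slabs ⇒ two capacitors in parallel, each spanning the full gap.
C₁ = κ₁ε₀A₁/d = 2.15 × 8.85×10⁻¹² × 5.02×10⁻² / 2.60×10⁻³ = 3.67×10⁻¹⁰ F.
C₂ = κ₂ε₀A₂/d = 24.6 × 8.85×10⁻¹² × 4.43×10⁻² / 2.60×10⁻³ = 3.71×10⁻⁹ F.
C = C₁ + C₂ = 4.08×10⁻⁹ F.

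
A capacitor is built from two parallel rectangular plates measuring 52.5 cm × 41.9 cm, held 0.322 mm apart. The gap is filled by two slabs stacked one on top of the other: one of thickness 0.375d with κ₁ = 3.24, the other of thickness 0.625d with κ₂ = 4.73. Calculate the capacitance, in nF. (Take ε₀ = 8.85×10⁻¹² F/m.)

A = 52.5 × 41.9 cm² = 0.220 m².
Stacked slabs ⇒ two capacitors in series, each with the full plate area.
C₁ = κ₁ε₀A/d₁ = 3.24 × 8.85×10⁻¹² × 0.220 / 1.21×10⁻⁴ = 5.22×10⁻⁸ F.
C₂ = κ₂ε₀A/d₂ = 4.73 × 8.85×10⁻¹² × 0.220 / 2.01×10⁻⁴ = 4.58×10⁻⁸ F.
C = (1/C₁ + 1/C₂)⁻¹ = 2.44×10⁻⁸ F.

C ≈ 24.4 nF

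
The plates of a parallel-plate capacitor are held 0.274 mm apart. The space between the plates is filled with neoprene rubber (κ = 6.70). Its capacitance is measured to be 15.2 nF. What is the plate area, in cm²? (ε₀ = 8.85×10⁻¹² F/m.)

702 cm²

A = Cd/(κε₀) = 1.52×10⁻⁸ × 2.74×10⁻⁴ / (6.70 × 8.85×10⁻¹²) = 7.02×10⁻² m².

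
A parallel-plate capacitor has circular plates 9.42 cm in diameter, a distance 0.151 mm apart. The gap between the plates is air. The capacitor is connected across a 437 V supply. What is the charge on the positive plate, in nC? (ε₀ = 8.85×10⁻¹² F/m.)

A = π(9.42/2 cm)² = 6.97×10⁻³ m².
C = ε₀A/d = 8.85×10⁻¹² × 6.97×10⁻³ / 1.51×10⁻⁴ = 4.08×10⁻¹⁰ F.
Q = CV = 4.08×10⁻¹⁰ × 437 = 1.79×10⁻⁷ C.

Q ≈ 179 nC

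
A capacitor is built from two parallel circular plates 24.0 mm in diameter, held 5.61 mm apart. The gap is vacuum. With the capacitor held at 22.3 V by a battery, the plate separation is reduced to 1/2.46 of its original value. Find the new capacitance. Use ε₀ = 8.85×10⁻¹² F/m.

1.76 pF

A = π(24.0/2 mm)² = 4.52×10⁻⁴ m².
Initially C₁ = ε₀A/d = 8.85×10⁻¹² × 4.52×10⁻⁴ / 5.61×10⁻³ = 7.14×10⁻¹³ F.
C = ε₀A/d scales as 1/d, so C₂/C₁ = d₁/d₂ = 2.46.
C₂ = 2.46 × 7.14×10⁻¹³ = 1.76×10⁻¹² F.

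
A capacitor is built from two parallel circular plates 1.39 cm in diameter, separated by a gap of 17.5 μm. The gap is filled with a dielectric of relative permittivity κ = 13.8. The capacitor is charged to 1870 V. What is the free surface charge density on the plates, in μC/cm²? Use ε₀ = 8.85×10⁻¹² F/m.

1.31 μC/cm²

A = π(1.39/2 cm)² = 1.52×10⁻⁴ m².
C = κε₀A/d = 13.8 × 8.85×10⁻¹² × 1.52×10⁻⁴ / 1.75×10⁻⁵ = 1.06×10⁻⁹ F.
σ = Q/A = CV/A = 1.06×10⁻⁹ × 1870 / 1.52×10⁻⁴ = 1.31×10⁻² C/m².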